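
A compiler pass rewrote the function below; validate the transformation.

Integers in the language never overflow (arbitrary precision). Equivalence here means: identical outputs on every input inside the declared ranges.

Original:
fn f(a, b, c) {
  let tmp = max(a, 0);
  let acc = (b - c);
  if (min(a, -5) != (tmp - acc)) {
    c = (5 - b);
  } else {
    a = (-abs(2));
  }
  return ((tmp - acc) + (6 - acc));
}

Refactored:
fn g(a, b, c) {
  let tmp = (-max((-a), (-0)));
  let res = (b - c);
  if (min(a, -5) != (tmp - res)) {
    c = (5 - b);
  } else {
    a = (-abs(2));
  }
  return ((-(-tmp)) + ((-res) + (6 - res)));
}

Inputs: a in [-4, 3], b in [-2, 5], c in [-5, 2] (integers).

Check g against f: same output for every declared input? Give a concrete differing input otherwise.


Take a=-4, b=-2, c=-5.
f: tmp := 0 | acc := 3 | (min(a, -5) != (tmp - acc)): true | c := 7 | result 0
g: tmp := -4 | res := 3 | (min(a, -5) != (tmp - res)): true | c := 7 | result -4
0 != -4, so the rewrite changes behavior.
verdict: not equivalent; witness: a=-4, b=-2, c=-5


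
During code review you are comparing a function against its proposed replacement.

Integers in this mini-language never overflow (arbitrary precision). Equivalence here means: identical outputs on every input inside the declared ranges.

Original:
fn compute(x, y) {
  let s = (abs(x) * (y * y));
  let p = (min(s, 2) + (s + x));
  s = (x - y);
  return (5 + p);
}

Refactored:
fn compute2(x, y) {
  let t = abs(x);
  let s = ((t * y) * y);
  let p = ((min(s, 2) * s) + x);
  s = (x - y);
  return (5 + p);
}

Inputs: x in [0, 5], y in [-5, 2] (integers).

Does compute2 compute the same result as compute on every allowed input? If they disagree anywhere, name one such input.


At x=1, y=-5: compute gives 33, compute2 gives 56.
verdict: not equivalent; witness: x=1, y=-5


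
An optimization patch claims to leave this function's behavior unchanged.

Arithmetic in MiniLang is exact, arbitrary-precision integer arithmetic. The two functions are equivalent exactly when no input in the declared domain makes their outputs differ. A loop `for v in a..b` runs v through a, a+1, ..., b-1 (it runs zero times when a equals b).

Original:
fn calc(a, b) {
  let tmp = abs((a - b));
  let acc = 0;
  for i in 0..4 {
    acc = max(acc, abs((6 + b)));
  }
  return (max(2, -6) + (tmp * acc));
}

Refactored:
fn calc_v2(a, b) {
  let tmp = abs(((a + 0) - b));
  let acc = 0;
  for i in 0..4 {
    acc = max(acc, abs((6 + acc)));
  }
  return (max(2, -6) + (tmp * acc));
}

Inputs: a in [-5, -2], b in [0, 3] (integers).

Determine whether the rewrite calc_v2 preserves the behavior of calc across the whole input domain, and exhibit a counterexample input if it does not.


Not equivalent: a=-5, b=0 separates them (32 vs 122).
calc: tmp=5, then acc=0, then (i=0), then acc=6, then (i=1), then acc=6, then (i=2), then acc=6, then (i=3), then acc=6, then returns 32
calc_v2: tmp=5, then acc=0, then (i=0), then acc=6, then (i=1), then acc=12, then (i=2), then acc=18, then (i=3), then acc=24, then returns 122
verdict: not equivalent; witness: a=-5, b=0


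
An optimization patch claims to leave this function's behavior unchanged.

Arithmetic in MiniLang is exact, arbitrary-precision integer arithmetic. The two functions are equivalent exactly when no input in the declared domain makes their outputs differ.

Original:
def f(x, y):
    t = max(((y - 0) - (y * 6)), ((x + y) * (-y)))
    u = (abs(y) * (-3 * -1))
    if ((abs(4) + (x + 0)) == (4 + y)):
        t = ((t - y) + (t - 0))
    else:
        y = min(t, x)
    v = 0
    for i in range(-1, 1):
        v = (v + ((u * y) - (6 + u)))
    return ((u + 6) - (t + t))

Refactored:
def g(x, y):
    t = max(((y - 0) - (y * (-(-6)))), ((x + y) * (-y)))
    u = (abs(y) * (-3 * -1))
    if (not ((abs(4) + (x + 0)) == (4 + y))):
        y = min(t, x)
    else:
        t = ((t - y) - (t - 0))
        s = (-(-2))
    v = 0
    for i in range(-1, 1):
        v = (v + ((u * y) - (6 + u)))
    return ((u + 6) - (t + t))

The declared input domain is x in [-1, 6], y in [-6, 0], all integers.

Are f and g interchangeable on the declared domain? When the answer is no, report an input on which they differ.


There is a counterexample at x=-1, y=-1: -13 on one side, 7 on the other.
f: t=5, then u=3, then ((abs(4) + (x + 0)) == (4 + y)) is true, then t=11, then v=0, then (i=-1), then v=-12, then (i=0), then v=-24, then returns -13
g: t=5, then u=3, then (not ((abs(4) + (x + 0)) == (4 + y))) is false, then t=1, then s=2, then v=0, then (i=-1), then v=-12, then (i=0), then v=-24, then returns 7
verdict: not equivalent; witness: x=-1, y=-1


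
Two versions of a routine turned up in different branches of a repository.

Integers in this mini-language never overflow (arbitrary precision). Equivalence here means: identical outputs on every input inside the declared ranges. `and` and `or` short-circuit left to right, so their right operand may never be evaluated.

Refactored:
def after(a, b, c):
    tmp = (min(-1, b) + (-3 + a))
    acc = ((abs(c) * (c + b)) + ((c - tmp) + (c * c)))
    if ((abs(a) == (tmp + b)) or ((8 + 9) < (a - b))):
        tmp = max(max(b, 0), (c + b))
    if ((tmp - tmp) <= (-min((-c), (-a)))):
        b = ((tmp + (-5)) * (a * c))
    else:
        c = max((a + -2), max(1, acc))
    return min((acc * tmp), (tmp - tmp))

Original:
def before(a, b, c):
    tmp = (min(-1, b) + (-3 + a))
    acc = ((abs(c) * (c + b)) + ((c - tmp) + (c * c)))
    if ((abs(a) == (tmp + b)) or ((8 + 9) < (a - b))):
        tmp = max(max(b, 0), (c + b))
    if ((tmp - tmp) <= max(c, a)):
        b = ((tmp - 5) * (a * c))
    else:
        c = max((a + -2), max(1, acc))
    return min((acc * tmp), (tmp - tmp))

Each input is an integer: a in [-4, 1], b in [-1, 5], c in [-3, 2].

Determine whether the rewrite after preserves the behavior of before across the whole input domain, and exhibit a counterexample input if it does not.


Behavior is preserved: although min/max/abs usage differs, plus arithmetic usage differs, the outputs never diverge.
As a probe, take a=-1, b=-1, c=0: before runs tmp=-5, then acc=5, then ((abs(a) == (tmp + b)) or ((8 + 9) < (a - b))) is false, then ((tmp - tmp) <= max(c, a)) is true, then b=0, then returns -25; after runs tmp=-5, then acc=5, then ((abs(a) == (tmp + b)) or ((8 + 9) < (a - b))) is false, then ((tmp - tmp) <= (-min((-c), (-a)))) is true, then b=0, then returns -25; both end at -25.
Sweeping the whole domain (252 inputs) finds no disagreement.
verdict: equivalent


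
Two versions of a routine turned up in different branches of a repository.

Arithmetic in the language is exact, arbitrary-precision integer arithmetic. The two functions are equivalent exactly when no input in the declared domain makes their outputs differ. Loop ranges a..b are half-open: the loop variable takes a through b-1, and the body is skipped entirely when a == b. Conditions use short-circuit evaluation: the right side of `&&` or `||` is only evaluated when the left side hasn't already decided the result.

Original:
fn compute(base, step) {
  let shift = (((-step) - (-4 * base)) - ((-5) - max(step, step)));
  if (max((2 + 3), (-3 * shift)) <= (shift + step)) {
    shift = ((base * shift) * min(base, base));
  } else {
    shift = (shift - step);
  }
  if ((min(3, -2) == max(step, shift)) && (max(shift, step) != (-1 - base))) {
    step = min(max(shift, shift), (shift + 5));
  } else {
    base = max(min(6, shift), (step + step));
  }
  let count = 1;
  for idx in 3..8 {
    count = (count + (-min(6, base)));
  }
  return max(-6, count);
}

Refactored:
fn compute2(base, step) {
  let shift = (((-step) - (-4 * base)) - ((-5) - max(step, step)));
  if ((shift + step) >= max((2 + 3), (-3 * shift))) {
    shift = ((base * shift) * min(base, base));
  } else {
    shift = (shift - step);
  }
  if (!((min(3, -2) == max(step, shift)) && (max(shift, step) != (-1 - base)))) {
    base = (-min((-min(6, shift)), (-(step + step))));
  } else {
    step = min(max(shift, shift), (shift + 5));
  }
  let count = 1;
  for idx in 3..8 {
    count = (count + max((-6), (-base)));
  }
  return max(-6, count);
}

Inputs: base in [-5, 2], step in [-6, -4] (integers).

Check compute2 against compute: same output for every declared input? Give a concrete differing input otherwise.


Reading the diff, among the changes: boolean connective usage differs; also comparison usage differs.
Tracing base=-4, step=-5: compute: shift = -11; (max((2 + 3), (-3 * shift)) <= (shift + step)) -> false; shift = -6; ((min(3, -2) == max(step, shift)) && (max(shift, step) != (-1 - base))) -> false; base = -6; count = 1; [idx=3]; count = 7; [idx=4]; count = 13; [idx=5]; count = 19; [idx=6]; count = 25; [idx=7]; count = 31; return 31 | compute2: shift = -11; ((shift + step) >= max((2 + 3), (-3 * shift))) -> false; shift = -6; (!((min(3, -2) == max(step, shift)) && (max(shift, step) != (-1 - base)))) -> true; base = -6; count = 1; [idx=3]; count = 7; [idx=4]; count = 13; [idx=5]; count = 19; [idx=6]; count = 25; [idx=7]; count = 31; return 31 — matching result 31.
Across all 24 domain points the two functions coincide.
verdict: equivalent


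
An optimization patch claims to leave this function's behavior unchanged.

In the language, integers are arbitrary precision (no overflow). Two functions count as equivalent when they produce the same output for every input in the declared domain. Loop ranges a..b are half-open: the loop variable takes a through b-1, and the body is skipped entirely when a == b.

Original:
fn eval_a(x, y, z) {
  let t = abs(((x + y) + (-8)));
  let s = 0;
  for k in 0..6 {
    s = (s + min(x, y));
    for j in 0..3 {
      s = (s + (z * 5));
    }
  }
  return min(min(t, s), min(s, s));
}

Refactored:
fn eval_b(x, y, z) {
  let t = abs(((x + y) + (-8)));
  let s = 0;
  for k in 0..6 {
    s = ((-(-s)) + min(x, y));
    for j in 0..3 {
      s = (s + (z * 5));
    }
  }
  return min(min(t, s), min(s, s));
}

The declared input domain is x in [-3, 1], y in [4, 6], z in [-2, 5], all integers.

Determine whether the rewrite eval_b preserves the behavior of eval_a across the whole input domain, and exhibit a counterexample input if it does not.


Behavior is preserved: although same computation, different form, the outputs never diverge.
Spot check at x=0, y=6, z=-2 — eval_a: t = 2; s = 0; [k=0]; s = 0; [j=0]; s = -10; [j=1]; s = -20; [j=2]; s = -30; [k=1]; s = -30; [j=0]; s = -40; [j=1]; s = -50; [j=2]; s = -60; [k=2]; s = -60; [j=0]; s = -70; [j=1]; s = -80; [j=2]; s = -90; [k=3]; s = -90; [j=0]; s = -100; [j=1]; s = -110; [j=2]; s = -120; [k=4]; s = -120; [j=0]; s = -130; [j=1]; s = -140; [j=2]; s = -150; [k=5]; s = -150; [j=0]; s = -160; [j=1]; s = -170; [j=2]; s = -180; return -180. eval_b: t = 2; s = 0; [k=0]; s = 0; [j=0]; s = -10; [j=1]; s = -20; [j=2]; s = -30; [k=1]; s = -30; [j=0]; s = -40; [j=1]; s = -50; [j=2]; s = -60; [k=2]; s = -60; [j=0]; s = -70; [j=1]; s = -80; [j=2]; s = -90; [k=3]; s = -90; [j=0]; s = -100; [j=1]; s = -110; [j=2]; s = -120; [k=4]; s = -120; [j=0]; s = -130; [j=1]; s = -140; [j=2]; s = -150; [k=5]; s = -150; [j=0]; s = -160; [j=1]; s = -170; [j=2]; s = -180; return -180. Both give -180.
Every one of the 120 inputs gives matching results.
verdict: equivalent


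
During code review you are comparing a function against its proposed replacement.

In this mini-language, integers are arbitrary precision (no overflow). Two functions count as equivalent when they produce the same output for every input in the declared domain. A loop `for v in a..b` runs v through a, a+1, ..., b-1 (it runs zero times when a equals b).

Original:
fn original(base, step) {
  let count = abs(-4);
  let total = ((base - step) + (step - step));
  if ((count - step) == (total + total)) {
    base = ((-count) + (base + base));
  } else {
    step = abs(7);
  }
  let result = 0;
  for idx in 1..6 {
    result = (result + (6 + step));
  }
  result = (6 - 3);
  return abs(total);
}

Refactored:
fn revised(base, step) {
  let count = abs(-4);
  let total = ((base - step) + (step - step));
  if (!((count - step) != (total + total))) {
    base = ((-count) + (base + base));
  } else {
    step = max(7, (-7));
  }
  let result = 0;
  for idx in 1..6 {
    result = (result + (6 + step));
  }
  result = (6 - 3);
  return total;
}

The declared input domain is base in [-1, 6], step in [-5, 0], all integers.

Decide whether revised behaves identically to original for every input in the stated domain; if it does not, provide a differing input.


On input base=-1, step=0, original returns 1 while revised returns -1.
verdict: not equivalent; witness: base=-1, step=0


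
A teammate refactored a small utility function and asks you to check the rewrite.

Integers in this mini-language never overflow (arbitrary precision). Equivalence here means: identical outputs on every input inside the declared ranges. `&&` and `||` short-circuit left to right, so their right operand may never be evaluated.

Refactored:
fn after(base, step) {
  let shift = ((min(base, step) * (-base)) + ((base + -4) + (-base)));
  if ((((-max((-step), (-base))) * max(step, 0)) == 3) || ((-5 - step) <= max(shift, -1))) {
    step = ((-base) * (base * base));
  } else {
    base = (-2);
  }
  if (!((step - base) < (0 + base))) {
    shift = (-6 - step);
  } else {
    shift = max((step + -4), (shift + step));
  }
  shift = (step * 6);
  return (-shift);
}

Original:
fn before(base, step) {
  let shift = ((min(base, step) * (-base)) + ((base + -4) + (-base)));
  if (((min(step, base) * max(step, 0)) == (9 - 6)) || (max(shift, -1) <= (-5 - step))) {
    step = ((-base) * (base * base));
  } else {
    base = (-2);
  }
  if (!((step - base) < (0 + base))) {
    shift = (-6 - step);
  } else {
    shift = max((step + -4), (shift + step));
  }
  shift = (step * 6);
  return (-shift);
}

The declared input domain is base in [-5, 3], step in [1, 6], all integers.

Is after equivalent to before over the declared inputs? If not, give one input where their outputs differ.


On input base=-5, step=1, before returns -6 while after returns -750.
verdict: not equivalent; witness: base=-5, step=1


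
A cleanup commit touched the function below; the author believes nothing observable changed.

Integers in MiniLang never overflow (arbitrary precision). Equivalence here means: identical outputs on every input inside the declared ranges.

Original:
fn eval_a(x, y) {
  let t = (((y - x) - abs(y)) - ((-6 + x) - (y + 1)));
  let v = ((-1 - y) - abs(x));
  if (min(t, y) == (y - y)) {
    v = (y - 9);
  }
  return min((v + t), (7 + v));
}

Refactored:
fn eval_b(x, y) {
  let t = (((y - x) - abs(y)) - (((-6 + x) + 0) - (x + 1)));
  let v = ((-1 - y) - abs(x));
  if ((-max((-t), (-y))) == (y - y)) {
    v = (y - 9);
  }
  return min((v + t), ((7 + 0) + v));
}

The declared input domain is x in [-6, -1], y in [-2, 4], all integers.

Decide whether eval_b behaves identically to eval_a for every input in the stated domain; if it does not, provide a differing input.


Try x=-3, y=-2.
eval_a: t := 7 | v := -2 | (min(t, y) == (y - y)): false | result 5
eval_b: t := 6 | v := -2 | ((-max((-t), (-y))) == (y - y)): false | result 4
5 vs 4 — the two versions disagree here.
verdict: not equivalent; witness: x=-3, y=-2


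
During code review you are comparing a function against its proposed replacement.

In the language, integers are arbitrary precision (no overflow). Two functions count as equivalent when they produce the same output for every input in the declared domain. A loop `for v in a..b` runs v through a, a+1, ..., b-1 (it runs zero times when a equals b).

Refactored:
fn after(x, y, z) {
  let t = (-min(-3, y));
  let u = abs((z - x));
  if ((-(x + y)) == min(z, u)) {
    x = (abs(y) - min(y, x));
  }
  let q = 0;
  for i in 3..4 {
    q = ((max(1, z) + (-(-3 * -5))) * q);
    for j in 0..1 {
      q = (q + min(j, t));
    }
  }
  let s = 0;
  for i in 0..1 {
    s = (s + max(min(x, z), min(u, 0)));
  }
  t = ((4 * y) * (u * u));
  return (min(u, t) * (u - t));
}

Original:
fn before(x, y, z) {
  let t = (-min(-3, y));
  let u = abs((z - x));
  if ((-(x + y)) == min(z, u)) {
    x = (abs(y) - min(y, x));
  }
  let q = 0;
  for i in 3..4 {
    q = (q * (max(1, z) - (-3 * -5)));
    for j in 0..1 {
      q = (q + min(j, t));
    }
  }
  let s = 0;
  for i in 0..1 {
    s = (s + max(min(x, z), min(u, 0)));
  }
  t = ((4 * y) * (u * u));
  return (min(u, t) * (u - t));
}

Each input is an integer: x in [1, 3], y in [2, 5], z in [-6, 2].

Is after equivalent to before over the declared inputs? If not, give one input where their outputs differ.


Although arithmetic usage differs, 108/108 inputs agree.
verdict: equivalent


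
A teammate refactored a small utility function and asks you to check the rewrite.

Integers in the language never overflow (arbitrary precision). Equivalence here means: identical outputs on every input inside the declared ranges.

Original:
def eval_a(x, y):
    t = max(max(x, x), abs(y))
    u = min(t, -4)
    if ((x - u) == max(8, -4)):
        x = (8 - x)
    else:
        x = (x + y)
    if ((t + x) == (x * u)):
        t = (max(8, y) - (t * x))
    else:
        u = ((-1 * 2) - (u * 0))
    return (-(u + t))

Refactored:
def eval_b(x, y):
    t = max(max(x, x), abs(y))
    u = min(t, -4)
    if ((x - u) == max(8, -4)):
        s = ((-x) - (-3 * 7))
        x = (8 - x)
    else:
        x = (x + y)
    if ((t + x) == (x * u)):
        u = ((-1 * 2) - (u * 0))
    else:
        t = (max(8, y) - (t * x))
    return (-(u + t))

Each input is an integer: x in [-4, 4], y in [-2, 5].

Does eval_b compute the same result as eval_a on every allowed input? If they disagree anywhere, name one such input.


Not equivalent: x=-4, y=-2 separates them (0 vs -16).
eval_a: t becomes 2; next u becomes -4; next ((x - u) == max(8, -4)) evaluates to false; next x becomes -6; next ((t + x) == (x * u)) evaluates to false; next u becomes -2; next final value 0
eval_b: t becomes 2; next u becomes -4; next ((x - u) == max(8, -4)) evaluates to false; next x becomes -6; next ((t + x) == (x * u)) evaluates to false; next t becomes 20; next final value -16
verdict: not equivalent; witness: x=-4, y=-2


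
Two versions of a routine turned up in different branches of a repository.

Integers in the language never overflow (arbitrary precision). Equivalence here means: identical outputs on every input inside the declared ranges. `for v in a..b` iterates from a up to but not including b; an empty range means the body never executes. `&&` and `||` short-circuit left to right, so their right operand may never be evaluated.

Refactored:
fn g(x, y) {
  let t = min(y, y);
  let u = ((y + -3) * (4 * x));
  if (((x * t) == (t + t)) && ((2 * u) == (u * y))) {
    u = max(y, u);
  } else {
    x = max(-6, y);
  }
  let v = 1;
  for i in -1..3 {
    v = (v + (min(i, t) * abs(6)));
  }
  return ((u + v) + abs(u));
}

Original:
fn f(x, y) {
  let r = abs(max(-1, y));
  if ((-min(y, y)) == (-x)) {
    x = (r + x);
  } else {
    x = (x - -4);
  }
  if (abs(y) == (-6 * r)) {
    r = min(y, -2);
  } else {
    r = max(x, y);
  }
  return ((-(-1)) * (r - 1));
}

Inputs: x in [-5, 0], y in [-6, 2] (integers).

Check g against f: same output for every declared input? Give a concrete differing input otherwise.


There is a counterexample at x=-5, y=-6: -2 on one side, 217 on the other.
f: r = 1; ((-min(y, y)) == (-x)) -> false; x = -1; (abs(y) == (-6 * r)) -> false; r = -1; return -2
g: t = -6; u = 180; (((x * t) == (t + t)) && ((2 * u) == (u * y))) -> false; x = -6; v = 1; [i=-1]; v = -35; [i=0]; v = -71; [i=1]; v = -107; [i=2]; v = -143; return 217
verdict: not equivalent; witness: x=-5, y=-6


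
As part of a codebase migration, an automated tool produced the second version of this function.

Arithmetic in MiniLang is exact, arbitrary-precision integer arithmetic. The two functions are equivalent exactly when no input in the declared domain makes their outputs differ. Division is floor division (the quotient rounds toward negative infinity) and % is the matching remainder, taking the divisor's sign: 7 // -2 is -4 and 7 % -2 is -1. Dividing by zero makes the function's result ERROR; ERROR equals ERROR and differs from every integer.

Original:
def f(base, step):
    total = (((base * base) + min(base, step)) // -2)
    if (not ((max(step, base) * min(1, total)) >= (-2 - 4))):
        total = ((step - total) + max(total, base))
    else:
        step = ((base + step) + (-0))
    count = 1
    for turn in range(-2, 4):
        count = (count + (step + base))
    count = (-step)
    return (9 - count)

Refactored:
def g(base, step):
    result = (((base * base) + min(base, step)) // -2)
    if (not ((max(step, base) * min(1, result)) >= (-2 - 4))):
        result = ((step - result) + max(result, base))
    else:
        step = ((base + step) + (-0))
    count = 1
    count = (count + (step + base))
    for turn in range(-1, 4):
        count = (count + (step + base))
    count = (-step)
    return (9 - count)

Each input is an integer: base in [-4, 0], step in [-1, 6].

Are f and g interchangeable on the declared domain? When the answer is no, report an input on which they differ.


Comparing the listings, the differences include: local variable names differ; and arithmetic usage differs; and statement counts differ; and loop structure differs.
One worked example (base=-3, step=5) — f: total = -3; (not ((max(step, base) * min(1, total)) >= (-2 - 4))) -> true; total = 5; count = 1; [turn=-2]; count = 3; [turn=-1]; count = 5; [turn=0]; count = 7; [turn=1]; count = 9; [turn=2]; count = 11; [turn=3]; count = 13; count = -5; return 14; g: result = -3; (not ((max(step, base) * min(1, result)) >= (-2 - 4))) -> true; result = 5; count = 1; count = 3; [turn=-1]; count = 5; [turn=0]; count = 7; [turn=1]; count = 9; [turn=2]; count = 11; [turn=3]; count = 13; count = -5; return 14; agreement on 14.
An exhaustive pass over the 40 declared inputs shows identical outputs.
verdict: equivalent


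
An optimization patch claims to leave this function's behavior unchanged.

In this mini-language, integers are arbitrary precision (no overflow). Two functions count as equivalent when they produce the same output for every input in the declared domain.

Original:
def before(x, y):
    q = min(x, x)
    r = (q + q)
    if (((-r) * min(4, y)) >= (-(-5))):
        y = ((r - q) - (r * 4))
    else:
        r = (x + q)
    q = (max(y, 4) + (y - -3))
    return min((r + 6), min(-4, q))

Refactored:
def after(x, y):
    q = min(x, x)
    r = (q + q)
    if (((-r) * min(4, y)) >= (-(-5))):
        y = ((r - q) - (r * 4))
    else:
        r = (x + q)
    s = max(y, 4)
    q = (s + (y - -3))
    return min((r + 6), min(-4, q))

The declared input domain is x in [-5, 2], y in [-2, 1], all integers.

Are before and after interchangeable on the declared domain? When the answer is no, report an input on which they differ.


Equivalent — the differences include local variable names differ; and statement counts differ, yet no declared input distinguishes the two.
Spot check at x=-5, y=-1 — before: q becomes -5; next r becomes -10; next (((-r) * min(4, y)) >= (-(-5))) evaluates to false; next r becomes -10; next q becomes 6; next final value -4. after: q becomes -5; next r becomes -10; next (((-r) * min(4, y)) >= (-(-5))) evaluates to false; next r becomes -10; next s becomes 4; next q becomes 6; next final value -4. Both give -4.
An exhaustive pass over the 32 declared inputs shows identical outputs.
verdict: equivalent


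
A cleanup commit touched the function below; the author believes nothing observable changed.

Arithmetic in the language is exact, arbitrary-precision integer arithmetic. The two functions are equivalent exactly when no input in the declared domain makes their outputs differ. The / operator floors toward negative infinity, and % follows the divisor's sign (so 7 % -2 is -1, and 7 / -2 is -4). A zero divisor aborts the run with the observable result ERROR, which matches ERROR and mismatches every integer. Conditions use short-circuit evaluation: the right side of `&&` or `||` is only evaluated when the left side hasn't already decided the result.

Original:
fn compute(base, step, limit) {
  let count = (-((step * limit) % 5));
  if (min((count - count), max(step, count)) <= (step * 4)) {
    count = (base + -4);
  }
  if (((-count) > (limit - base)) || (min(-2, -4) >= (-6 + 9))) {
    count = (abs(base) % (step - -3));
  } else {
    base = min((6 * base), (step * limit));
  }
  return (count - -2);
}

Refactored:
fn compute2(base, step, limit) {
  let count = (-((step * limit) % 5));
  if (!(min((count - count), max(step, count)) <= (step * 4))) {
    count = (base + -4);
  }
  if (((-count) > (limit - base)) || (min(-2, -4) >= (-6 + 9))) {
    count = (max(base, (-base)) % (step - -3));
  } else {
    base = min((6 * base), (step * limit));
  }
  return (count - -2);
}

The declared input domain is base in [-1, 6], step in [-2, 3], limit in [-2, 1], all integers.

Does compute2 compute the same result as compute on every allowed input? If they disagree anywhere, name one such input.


Run the pair on base=-1, step=-1, limit=0.
compute: count=0, then (min((count - count), max(step, count)) <= (step * 4)) is false, then (((-count) > (limit - base)) || (min(-2, -4) >= (-6 + 9))) is false, then base=-6, then returns 2
compute2: count=0, then (!(min((count - count), max(step, count)) <= (step * 4))) is true, then count=-5, then (((-count) > (limit - base)) || (min(-2, -4) >= (-6 + 9))) is true, then count=1, then returns 3
2 and 3 differ, so these are not the same function on this domain.
verdict: not equivalent; witness: base=-1, step=-1, limit=0


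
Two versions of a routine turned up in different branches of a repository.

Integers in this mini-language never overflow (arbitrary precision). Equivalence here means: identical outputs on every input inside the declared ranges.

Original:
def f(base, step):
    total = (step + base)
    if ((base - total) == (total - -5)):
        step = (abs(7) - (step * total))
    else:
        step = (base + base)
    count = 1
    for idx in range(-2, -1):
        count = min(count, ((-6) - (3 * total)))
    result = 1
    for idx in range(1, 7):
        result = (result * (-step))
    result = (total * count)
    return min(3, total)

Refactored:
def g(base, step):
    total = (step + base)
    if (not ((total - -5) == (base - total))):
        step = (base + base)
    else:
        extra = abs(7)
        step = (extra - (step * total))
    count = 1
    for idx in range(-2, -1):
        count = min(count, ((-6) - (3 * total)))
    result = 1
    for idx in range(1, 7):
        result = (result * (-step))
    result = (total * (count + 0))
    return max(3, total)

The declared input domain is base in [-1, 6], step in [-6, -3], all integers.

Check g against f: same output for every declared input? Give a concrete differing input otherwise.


At base=-1, step=-6: f gives -7, g gives 3.
verdict: not equivalent; witness: base=-1, step=-6


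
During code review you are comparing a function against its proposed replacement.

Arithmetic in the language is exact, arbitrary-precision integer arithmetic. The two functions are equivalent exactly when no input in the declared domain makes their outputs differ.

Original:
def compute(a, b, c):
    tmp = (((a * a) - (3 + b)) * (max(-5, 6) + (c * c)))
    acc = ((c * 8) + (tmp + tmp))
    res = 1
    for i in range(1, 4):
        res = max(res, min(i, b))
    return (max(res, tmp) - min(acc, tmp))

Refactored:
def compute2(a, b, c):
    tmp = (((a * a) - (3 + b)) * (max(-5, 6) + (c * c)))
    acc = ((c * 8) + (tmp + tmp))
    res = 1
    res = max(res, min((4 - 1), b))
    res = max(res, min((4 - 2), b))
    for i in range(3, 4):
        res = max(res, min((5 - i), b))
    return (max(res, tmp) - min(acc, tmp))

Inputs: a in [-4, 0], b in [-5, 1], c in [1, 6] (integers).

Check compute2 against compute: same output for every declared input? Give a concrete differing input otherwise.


The suspicious-looking change has no observable effect anywhere in the declared ranges; all 210 inputs agree.
verdict: equivalent


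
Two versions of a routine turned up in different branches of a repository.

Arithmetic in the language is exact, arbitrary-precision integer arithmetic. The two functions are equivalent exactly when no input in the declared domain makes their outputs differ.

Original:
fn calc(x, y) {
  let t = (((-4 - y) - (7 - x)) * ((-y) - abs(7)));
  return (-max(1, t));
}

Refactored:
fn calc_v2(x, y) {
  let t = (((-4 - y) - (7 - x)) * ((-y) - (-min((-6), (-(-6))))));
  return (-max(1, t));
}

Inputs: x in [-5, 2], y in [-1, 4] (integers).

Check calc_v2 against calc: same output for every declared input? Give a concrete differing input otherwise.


There is a counterexample at x=-5, y=-1: -90 on one side, -75 on the other.
calc: t=90, then returns -90
calc_v2: t=75, then returns -75
verdict: not equivalent; witness: x=-5, y=-1


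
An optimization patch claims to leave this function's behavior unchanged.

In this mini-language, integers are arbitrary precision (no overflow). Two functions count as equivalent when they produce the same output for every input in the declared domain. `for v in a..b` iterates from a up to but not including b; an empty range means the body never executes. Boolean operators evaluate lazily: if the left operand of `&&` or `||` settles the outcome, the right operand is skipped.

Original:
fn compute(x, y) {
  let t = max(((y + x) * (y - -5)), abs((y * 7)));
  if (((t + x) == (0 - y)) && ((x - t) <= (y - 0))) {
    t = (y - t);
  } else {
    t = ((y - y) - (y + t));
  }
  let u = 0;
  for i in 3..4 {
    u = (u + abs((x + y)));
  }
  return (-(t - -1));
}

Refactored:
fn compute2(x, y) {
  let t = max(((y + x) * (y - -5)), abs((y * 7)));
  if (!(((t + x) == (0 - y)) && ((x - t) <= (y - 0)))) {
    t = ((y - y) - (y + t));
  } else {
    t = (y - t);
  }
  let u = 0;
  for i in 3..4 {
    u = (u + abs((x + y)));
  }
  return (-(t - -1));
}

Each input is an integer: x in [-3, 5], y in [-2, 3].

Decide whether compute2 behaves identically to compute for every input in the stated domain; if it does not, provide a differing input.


The two versions differ — the changes include boolean connective usage differs.
Tracing x=-2, y=1: compute: t := 7 | (((t + x) == (0 - y)) && ((x - t) <= (y - 0))): false | t := -8 | u := 0 | iter i=3: | u := 1 | result 7 | compute2: t := 7 | (!(((t + x) == (0 - y)) && ((x - t) <= (y - 0)))): true | t := -8 | u := 0 | iter i=3: | u := 1 | result 7 — matching result 7.
Across all 54 domain points the two functions coincide.
verdict: equivalent


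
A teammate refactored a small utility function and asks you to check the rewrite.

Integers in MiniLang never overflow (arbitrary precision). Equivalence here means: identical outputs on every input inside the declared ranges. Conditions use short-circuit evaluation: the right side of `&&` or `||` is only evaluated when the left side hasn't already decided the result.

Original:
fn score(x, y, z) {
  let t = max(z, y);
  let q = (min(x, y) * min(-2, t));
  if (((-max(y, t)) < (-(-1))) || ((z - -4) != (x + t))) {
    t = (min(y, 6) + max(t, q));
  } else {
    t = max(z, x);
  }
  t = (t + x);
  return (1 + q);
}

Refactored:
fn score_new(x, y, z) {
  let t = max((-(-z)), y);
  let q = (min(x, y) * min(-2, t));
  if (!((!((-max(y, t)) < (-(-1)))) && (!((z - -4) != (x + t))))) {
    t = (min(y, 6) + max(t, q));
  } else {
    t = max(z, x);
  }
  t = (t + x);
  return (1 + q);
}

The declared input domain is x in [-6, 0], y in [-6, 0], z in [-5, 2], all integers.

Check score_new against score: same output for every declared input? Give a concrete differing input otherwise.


The two are interchangeable: boolean connective usage differs, and every declared input agrees.
One worked example (x=-1, y=-3, z=1) — score: t = 1; q = 6; (((-max(y, t)) < (-(-1))) || ((z - -4) != (x + t))) -> true; t = 3; t = 2; return 7; score_new: t = 1; q = 6; (!((!((-max(y, t)) < (-(-1)))) && (!((z - -4) != (x + t))))) -> true; t = 3; t = 2; return 7; agreement on 7.
Every one of the 392 inputs gives matching results.
verdict: equivalent


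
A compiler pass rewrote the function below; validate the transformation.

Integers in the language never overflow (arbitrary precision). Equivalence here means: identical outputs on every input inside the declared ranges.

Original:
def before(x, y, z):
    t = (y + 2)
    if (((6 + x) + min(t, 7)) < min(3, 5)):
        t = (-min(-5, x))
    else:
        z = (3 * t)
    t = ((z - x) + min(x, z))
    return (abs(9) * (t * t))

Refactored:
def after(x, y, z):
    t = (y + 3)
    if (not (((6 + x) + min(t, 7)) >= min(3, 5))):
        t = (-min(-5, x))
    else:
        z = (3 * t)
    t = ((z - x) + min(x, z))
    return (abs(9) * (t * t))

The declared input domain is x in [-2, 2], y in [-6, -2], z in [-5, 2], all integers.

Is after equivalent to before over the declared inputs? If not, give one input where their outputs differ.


Not equivalent: x=-2, y=-4, z=-5 separates them (576 vs 144).
before: t = -2; (((6 + x) + min(t, 7)) < min(3, 5)) -> true; t = 5; t = -8; return 576
after: t = -1; (not (((6 + x) + min(t, 7)) >= min(3, 5))) -> false; z = -3; t = -4; return 144
verdict: not equivalent; witness: x=-2, y=-4, z=-5


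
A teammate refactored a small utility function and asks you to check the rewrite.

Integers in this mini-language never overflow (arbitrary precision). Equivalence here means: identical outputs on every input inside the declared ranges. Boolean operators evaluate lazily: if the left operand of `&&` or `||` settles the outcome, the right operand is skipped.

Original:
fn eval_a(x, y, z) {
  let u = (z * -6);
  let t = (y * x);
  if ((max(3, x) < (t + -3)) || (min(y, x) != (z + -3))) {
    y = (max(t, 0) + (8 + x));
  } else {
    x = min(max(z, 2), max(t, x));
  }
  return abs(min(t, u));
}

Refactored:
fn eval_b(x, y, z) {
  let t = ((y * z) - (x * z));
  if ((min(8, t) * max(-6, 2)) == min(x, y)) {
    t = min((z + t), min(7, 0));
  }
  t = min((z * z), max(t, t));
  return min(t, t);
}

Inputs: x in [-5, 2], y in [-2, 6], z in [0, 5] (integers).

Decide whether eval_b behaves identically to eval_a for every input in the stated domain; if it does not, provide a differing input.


These are not equivalent — on x=-5, y=-2, z=1 the outputs split (6 vs 1).
eval_a: u becomes -6; next t becomes 10; next ((max(3, x) < (t + -3)) || (min(y, x) != (z + -3))) evaluates to true; next y becomes 13; next final value 6
eval_b: t becomes 3; next ((min(8, t) * max(-6, 2)) == min(x, y)) evaluates to false; next t becomes 1; next final value 1
verdict: not equivalent; witness: x=-5, y=-2, z=1


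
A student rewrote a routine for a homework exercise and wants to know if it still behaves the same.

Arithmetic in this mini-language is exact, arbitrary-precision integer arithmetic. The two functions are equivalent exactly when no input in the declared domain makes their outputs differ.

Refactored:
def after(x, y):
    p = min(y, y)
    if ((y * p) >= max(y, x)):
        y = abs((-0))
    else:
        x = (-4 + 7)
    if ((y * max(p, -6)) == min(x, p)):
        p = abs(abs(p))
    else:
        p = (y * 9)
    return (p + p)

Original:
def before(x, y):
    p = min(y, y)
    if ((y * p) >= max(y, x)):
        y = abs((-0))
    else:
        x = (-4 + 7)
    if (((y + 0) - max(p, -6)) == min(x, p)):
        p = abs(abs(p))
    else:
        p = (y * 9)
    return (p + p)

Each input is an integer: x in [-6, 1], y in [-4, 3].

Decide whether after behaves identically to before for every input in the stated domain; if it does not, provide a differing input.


Consider the input x=-3, y=3.
before: p becomes 3; next ((y * p) >= max(y, x)) evaluates to true; next y becomes 0; next (((y + 0) - max(p, -6)) == min(x, p)) evaluates to true; next p becomes 3; next final value 6
after: p becomes 3; next ((y * p) >= max(y, x)) evaluates to true; next y becomes 0; next ((y * max(p, -6)) == min(x, p)) evaluates to false; next p becomes 0; next final value 0
6 != 0, so the rewrite changes behavior.
verdict: not equivalent; witness: x=-3, y=3


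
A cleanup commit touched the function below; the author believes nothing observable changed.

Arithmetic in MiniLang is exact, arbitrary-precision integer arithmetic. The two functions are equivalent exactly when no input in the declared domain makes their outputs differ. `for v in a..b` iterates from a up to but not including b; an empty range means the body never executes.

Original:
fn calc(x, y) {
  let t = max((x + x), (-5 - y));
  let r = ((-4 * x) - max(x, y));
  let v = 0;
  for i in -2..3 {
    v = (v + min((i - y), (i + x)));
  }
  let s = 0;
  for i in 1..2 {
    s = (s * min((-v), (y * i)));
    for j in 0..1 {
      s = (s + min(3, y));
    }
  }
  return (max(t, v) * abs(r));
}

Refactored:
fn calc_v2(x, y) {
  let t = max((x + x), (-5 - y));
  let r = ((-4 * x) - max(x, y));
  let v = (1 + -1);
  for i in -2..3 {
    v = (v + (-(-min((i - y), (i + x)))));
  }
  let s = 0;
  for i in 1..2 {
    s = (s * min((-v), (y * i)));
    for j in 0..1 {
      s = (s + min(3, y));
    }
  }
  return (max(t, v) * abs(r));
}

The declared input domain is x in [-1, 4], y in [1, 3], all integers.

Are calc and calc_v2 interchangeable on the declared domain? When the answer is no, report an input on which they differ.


This is a faithful refactor — arithmetic usage differs; and constant usage differs, but the computed results match everywhere.
Spot check at x=4, y=3 — calc: t becomes 8; next r becomes -20; next v becomes 0; next at i=-2:; next v becomes -5; next at i=-1:; next v becomes -9; next at i=0:; next v becomes -12; next at i=1:; next v becomes -14; next at i=2:; next v becomes -15; next s becomes 0; next at i=1:; next s becomes 0; next at j=0:; next s becomes 3; next final value 160. calc_v2: t becomes 8; next r becomes -20; next v becomes 0; next at i=-2:; next v becomes -5; next at i=-1:; next v becomes -9; next at i=0:; next v becomes -12; next at i=1:; next v becomes -14; next at i=2:; next v becomes -15; next s becomes 0; next at i=1:; next s becomes 0; next at j=0:; next s becomes 3; next final value 160. Both give 160.
Every one of the 18 inputs gives matching results.
verdict: equivalent


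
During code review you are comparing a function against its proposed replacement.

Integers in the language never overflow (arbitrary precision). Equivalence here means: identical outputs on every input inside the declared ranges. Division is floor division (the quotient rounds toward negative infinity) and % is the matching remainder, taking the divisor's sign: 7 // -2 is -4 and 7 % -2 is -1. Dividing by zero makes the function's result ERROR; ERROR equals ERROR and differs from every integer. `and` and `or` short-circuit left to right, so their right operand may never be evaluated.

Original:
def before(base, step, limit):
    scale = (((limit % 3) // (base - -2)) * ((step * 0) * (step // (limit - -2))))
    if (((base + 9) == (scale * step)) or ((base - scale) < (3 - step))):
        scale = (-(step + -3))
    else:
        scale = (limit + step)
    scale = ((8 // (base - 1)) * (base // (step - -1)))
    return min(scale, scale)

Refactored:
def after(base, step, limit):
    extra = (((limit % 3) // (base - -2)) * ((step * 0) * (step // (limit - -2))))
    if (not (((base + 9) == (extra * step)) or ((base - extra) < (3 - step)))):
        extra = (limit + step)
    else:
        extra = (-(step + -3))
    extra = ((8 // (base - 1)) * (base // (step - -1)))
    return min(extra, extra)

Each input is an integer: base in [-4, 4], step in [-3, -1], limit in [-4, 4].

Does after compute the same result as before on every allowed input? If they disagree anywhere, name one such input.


The two are interchangeable: boolean connective usage differs; and local variable names differ, and every declared input agrees.
One worked example (base=-2, step=-2, limit=2) — before: hits division by zero so the output is ERROR; after: hits division by zero so the output is ERROR; agreement on ERROR.
Every one of the 243 inputs gives matching results.
verdict: equivalent


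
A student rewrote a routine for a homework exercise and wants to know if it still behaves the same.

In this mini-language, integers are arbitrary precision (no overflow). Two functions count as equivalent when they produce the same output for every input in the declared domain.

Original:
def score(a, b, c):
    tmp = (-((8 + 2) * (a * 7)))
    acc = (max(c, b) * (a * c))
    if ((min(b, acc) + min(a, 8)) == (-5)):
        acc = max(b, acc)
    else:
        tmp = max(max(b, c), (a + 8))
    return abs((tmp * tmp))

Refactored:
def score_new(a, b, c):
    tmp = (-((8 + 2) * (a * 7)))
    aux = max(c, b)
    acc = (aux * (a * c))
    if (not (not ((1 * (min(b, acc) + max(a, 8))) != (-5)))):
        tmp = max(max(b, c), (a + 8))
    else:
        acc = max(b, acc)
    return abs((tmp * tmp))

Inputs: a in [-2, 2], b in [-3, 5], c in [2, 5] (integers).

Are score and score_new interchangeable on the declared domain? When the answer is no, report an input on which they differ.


These are not equivalent — on a=-1, b=-3, c=2 the outputs split (4900 vs 49).
score: tmp := 70 | acc := -4 | ((min(b, acc) + min(a, 8)) == (-5)): true | acc := -3 | result 4900
score_new: tmp := 70 | aux := 2 | acc := -4 | (not (not ((1 * (min(b, acc) + max(a, 8))) != (-5)))): true | tmp := 7 | result 49
verdict: not equivalent; witness: a=-1, b=-3, c=2
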